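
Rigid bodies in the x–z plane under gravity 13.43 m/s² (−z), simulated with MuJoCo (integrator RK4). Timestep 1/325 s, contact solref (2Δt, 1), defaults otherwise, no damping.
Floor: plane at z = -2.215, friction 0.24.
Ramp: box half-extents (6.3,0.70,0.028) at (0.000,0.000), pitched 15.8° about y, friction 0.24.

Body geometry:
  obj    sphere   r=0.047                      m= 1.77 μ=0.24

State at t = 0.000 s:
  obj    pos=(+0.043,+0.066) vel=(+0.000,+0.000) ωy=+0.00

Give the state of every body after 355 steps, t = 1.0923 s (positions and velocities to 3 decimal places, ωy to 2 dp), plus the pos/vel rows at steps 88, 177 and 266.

State at t = 1.0923 s:
  obj    pos=(+1.542,-0.359) vel=(+2.745,-0.777) ωy=+60.70

Key-timestep trajectory:
   step    t(s)  obj.x    obj.z    obj.vx   obj.vz 
     88  0.2708   +0.135  +0.040  +0.681  -0.193
    177  0.5446   +0.416  -0.040  +1.369  -0.387
    266  0.8185   +0.885  -0.172  +2.057  -0.582


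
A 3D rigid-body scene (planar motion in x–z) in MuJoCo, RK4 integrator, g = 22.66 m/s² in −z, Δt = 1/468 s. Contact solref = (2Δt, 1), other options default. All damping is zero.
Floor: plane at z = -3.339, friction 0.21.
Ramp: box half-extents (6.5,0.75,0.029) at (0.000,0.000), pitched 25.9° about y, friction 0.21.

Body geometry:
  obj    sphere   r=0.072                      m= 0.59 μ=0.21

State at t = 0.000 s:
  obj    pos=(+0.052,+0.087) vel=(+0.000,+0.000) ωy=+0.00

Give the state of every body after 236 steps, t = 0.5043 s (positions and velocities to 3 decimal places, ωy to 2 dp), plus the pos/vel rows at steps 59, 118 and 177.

State at t = 0.5043 s:
  obj    pos=(+0.861,-0.306) vel=(+3.207,-1.557) ωy=+49.51

Key-timestep trajectory:
   step    t(s)  obj.x    obj.z    obj.vx   obj.vz 
     59  0.1261   +0.103  +0.062  +0.802  -0.389
    118  0.2521   +0.254  -0.011  +1.604  -0.779
    177  0.3782   +0.507  -0.134  +2.406  -1.168


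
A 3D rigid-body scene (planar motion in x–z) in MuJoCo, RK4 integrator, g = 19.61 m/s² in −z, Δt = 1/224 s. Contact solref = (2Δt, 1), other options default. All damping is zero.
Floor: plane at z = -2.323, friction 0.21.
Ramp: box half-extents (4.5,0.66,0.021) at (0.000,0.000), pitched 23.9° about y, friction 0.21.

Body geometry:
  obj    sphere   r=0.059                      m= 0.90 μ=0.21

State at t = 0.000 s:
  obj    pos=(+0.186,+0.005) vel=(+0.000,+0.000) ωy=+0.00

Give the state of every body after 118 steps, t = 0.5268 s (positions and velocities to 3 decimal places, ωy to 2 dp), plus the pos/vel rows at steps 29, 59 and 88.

State at t = 0.5268 s:
  obj    pos=(+0.906,-0.314) vel=(+2.733,-1.211) ωy=+50.65

Key-timestep trajectory:
   step    t(s)  obj.x    obj.z    obj.vx   obj.vz 
     29  0.1295   +0.230  -0.014  +0.672  -0.298
     59  0.2634   +0.366  -0.075  +1.367  -0.606
     88  0.3929   +0.587  -0.172  +2.039  -0.903


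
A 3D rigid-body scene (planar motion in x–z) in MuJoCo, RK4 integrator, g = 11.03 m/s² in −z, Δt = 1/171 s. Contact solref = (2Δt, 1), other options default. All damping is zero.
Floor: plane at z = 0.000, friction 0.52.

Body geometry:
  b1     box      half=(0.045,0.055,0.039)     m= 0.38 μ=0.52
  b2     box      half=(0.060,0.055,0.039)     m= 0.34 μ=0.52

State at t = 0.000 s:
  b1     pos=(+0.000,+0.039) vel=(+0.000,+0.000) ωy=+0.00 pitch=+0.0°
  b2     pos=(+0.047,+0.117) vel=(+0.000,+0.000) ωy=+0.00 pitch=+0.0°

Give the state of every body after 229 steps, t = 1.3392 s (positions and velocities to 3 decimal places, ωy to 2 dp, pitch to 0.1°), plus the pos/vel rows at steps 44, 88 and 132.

State at t = 1.3392 s:
  b1     pos=(+0.000,+0.039) vel=(+0.000,+0.000) ωy=+0.00 pitch=+0.0°
  b2     pos=(+0.102,+0.060) vel=(+0.000,+0.000) ωy=+0.00 pitch=+90.0°

Key-timestep trajectory:
   step    t(s)  b1.x    b1.z    b1.vx   b1.vz   b2.x    b2.z    b2.vx   b2.vz 
     44  0.2573   +0.000  +0.039  +0.000  +0.000   +0.064  +0.112  +0.198  -0.100
     88  0.5146   +0.000  +0.039  +0.000  +0.000   +0.129  +0.070  +0.087  +0.022
    132  0.7719   +0.000  +0.039  +0.000  +0.000   +0.107  +0.063  -0.323  -0.173


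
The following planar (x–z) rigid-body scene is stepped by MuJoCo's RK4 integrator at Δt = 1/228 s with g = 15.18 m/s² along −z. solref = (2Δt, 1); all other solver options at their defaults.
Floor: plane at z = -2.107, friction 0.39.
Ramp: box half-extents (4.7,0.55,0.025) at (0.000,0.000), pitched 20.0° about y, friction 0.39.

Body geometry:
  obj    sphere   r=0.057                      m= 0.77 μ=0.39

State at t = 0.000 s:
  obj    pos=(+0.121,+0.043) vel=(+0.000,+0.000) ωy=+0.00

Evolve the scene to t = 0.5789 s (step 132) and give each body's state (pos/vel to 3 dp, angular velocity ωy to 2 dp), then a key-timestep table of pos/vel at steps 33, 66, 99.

State at t = 0.5789 s:
  obj    pos=(+0.705,-0.169) vel=(+2.018,-0.734) ωy=+37.66

Key-timestep trajectory:
   step    t(s)  obj.x    obj.z    obj.vx   obj.vz 
     33  0.1447   +0.158  +0.030  +0.505  -0.184
     66  0.2895   +0.267  -0.010  +1.009  -0.367
     99  0.4342   +0.450  -0.076  +1.513  -0.551


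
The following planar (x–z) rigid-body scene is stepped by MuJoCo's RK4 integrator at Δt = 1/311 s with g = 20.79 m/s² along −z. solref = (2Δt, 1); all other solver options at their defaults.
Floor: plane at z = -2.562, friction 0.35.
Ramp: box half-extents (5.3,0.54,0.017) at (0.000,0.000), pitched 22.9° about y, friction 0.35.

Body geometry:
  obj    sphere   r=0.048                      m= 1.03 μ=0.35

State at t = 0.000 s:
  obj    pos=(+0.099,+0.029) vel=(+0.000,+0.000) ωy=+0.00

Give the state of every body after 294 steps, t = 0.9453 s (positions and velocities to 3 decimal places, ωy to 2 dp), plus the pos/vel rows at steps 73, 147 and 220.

State at t = 0.9453 s:
  obj    pos=(+2.478,-0.976) vel=(+5.032,-2.126) ωy=+113.79

Key-timestep trajectory:
   step    t(s)  obj.x    obj.z    obj.vx   obj.vz 
     73  0.2347   +0.246  -0.033  +1.250  -0.528
    147  0.4727   +0.694  -0.222  +2.516  -1.063
    220  0.7074   +1.431  -0.534  +3.766  -1.591


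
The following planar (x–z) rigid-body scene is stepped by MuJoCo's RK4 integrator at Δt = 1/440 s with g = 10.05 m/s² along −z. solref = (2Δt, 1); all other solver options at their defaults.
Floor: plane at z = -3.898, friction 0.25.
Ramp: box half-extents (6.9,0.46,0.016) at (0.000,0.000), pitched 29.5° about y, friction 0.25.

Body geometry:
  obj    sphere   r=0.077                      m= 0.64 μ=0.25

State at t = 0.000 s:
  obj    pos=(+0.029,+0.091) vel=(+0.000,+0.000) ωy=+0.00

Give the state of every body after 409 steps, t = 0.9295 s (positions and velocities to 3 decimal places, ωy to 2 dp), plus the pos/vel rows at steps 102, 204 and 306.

State at t = 0.9295 s:
  obj    pos=(+1.358,-0.662) vel=(+2.860,-1.618) ωy=+42.67

Key-timestep trajectory:
   step    t(s)  obj.x    obj.z    obj.vx   obj.vz 
    102  0.2318   +0.112  +0.044  +0.713  -0.404
    204  0.4636   +0.360  -0.097  +1.427  -0.807
    306  0.6955   +0.773  -0.330  +2.140  -1.211


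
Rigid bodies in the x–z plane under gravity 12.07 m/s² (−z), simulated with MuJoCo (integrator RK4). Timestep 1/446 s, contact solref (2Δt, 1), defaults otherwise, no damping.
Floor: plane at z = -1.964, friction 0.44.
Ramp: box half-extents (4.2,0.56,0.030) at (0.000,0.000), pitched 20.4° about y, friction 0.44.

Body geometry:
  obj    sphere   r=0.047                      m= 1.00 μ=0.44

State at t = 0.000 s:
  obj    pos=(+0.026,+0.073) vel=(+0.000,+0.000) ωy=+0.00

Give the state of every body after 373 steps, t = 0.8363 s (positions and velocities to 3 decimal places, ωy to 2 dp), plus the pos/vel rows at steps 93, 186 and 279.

State at t = 0.8363 s:
  obj    pos=(+1.011,-0.294) vel=(+2.356,-0.876) ωy=+53.47

Key-timestep trajectory:
   step    t(s)  obj.x    obj.z    obj.vx   obj.vz 
     93  0.2085   +0.087  +0.050  +0.587  -0.218
    186  0.4170   +0.271  -0.019  +1.175  -0.437
    279  0.6256   +0.577  -0.132  +1.762  -0.655


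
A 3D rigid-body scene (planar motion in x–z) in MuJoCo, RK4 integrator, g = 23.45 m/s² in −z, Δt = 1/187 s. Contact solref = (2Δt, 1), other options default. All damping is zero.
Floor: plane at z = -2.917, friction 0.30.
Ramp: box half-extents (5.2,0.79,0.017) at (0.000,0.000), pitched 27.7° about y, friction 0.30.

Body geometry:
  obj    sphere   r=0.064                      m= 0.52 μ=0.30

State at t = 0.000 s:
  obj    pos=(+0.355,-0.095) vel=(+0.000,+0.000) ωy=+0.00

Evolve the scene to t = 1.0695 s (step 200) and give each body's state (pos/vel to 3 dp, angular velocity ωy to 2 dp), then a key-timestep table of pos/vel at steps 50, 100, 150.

State at t = 1.0695 s:
  obj    pos=(+4.298,-2.165) vel=(+7.373,-3.871) ωy=+130.10

Key-timestep trajectory:
   step    t(s)  obj.x    obj.z    obj.vx   obj.vz 
     50  0.2674   +0.602  -0.224  +1.844  -0.968
    100  0.5348   +1.341  -0.613  +3.687  -1.936
    150  0.8021   +2.573  -1.259  +5.530  -2.903


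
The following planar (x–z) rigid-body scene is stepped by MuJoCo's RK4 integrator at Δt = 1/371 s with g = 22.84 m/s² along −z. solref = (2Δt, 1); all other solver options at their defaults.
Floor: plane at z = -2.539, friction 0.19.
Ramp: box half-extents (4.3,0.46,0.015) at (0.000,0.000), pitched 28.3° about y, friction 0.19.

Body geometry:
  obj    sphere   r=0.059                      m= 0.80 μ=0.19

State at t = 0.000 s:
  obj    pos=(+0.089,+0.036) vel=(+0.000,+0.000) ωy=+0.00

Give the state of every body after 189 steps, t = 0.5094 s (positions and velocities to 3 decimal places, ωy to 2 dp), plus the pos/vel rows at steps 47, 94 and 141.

State at t = 0.5094 s:
  obj    pos=(+0.973,-0.440) vel=(+3.470,-1.868) ωy=+66.76

Key-timestep trajectory:
   step    t(s)  obj.x    obj.z    obj.vx   obj.vz 
     47  0.1267   +0.144  +0.007  +0.863  -0.465
     94  0.2534   +0.308  -0.082  +1.726  -0.929
    141  0.3801   +0.581  -0.229  +2.589  -1.394


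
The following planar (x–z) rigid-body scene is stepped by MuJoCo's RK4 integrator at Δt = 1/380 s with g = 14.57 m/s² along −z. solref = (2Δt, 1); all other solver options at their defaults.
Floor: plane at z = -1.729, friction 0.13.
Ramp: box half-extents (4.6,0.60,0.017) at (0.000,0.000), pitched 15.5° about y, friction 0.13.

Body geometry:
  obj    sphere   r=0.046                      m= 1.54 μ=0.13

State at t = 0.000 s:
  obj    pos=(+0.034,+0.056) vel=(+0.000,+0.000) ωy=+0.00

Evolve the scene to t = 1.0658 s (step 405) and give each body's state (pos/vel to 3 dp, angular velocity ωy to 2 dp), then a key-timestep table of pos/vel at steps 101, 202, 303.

State at t = 1.0658 s:
  obj    pos=(+1.556,-0.366) vel=(+2.856,-0.792) ωy=+64.43

Key-timestep trajectory:
   step    t(s)  obj.x    obj.z    obj.vx   obj.vz 
    101  0.2658   +0.129  +0.030  +0.712  -0.198
    202  0.5316   +0.413  -0.049  +1.425  -0.395
    303  0.7974   +0.886  -0.180  +2.137  -0.593


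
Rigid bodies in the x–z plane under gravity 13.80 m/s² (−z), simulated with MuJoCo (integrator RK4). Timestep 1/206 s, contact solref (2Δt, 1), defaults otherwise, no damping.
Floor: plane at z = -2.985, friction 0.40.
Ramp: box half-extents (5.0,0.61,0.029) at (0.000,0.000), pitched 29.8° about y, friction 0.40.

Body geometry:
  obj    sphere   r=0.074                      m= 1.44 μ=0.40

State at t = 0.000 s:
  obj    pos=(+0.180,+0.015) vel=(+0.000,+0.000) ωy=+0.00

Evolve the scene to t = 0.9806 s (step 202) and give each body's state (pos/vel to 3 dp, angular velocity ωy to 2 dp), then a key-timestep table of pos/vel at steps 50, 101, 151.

State at t = 0.9806 s:
  obj    pos=(+2.224,-1.155) vel=(+4.168,-2.387) ωy=+64.90

Key-timestep trajectory:
   step    t(s)  obj.x    obj.z    obj.vx   obj.vz 
     50  0.2427   +0.306  -0.056  +1.032  -0.591
    101  0.4903   +0.691  -0.277  +2.084  -1.194
    151  0.7330   +1.322  -0.639  +3.116  -1.785


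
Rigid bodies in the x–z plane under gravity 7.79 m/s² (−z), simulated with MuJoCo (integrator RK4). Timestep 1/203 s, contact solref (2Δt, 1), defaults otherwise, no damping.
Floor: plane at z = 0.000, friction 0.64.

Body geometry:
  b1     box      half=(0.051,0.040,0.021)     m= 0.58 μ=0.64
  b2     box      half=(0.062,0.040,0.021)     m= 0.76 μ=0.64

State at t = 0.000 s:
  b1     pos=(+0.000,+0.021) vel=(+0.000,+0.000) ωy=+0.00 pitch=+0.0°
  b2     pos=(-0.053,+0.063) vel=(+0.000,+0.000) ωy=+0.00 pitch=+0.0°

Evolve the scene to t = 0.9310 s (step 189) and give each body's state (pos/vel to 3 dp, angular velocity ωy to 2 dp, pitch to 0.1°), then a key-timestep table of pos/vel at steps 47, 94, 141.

State at t = 0.9310 s:
  b1     pos=(+0.000,+0.021) vel=(+0.000,+0.000) ωy=+0.00 pitch=+0.0°
  b2     pos=(-0.066,+0.056) vel=(+0.000,+0.000) ωy=+0.01 pitch=-40.6°

Key-timestep trajectory:
   step    t(s)  b1.x    b1.z    b1.vx   b1.vz   b2.x    b2.z    b2.vx   b2.vz 
     47  0.2315   +0.000  +0.021  +0.000  +0.000   -0.060  +0.061  -0.074  -0.033
     94  0.4631   +0.000  +0.021  +0.000  +0.000   -0.065  +0.057  -0.020  -0.005
    141  0.6946   +0.000  +0.021  +0.000  +0.000   -0.066  +0.056  +0.000  +0.000


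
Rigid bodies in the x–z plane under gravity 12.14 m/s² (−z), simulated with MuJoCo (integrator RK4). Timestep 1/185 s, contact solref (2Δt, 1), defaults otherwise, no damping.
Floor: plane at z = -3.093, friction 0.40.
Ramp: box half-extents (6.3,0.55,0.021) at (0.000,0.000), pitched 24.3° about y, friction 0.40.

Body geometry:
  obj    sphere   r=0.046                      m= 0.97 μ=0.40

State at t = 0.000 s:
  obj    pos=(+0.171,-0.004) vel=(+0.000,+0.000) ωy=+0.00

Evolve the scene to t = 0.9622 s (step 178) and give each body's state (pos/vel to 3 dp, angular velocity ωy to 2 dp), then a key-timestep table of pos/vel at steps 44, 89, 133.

State at t = 0.9622 s:
  obj    pos=(+1.677,-0.683) vel=(+3.129,-1.413) ωy=+74.63

Key-timestep trajectory:
   step    t(s)  obj.x    obj.z    obj.vx   obj.vz 
     44  0.2378   +0.263  -0.045  +0.774  -0.349
     89  0.4811   +0.548  -0.174  +1.565  -0.706
    133  0.7189   +1.012  -0.383  +2.338  -1.056


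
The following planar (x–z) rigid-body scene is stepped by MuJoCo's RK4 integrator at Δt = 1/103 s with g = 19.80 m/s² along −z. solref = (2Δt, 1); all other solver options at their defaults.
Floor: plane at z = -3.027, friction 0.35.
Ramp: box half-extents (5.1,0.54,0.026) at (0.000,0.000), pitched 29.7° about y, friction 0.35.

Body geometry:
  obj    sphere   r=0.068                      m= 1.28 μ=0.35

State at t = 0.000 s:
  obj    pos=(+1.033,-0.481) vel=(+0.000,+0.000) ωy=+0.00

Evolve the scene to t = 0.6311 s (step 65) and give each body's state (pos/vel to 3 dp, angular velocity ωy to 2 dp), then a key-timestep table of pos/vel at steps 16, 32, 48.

State at t = 0.6311 s:
  obj    pos=(+2.245,-1.173) vel=(+3.841,-2.191) ωy=+65.01

Key-timestep trajectory:
   step    t(s)  obj.x    obj.z    obj.vx   obj.vz 
     16  0.1553   +1.107  -0.523  +0.946  -0.540
     32  0.3107   +1.327  -0.649  +1.891  -1.079
     48  0.4660   +1.694  -0.858  +2.837  -1.618


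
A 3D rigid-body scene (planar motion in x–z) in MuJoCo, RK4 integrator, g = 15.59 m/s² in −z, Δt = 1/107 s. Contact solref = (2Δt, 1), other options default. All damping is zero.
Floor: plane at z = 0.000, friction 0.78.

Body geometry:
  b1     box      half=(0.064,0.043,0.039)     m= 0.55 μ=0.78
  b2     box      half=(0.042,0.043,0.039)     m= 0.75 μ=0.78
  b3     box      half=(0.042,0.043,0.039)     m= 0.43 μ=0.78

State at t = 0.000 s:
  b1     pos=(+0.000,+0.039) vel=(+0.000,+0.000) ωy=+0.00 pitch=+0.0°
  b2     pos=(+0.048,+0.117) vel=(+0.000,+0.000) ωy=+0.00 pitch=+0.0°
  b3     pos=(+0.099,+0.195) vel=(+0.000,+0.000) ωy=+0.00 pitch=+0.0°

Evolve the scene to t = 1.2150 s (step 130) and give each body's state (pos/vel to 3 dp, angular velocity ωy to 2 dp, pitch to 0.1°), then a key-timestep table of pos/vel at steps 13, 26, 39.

State at t = 1.2150 s:
  b1     pos=(+0.000,+0.039) vel=(+0.000,+0.000) ωy=+0.00 pitch=+0.1°
  b2     pos=(+0.048,+0.117) vel=(+0.000,+0.000) ωy=+0.00 pitch=+0.2°
  b3     pos=(+0.138,+0.042) vel=(+0.000,+0.000) ωy=+0.00 pitch=+90.0°

Key-timestep trajectory:
   step    t(s)  b1.x    b1.z    b1.vx   b1.vz   b2.x    b2.z    b2.vx   b2.vz   b3.x    b3.z    b3.vx   b3.vz 
     13  0.1215   +0.000  +0.039  -0.001  +0.000   +0.048  +0.116  -0.002  +0.002   +0.116  +0.185  +0.312  -0.248
     26  0.2430   +0.000  +0.039  +0.000  +0.000   +0.048  +0.117  +0.000  +0.000   +0.158  +0.056  +0.348  -2.000
     39  0.3645   +0.000  +0.039  +0.000  +0.000   +0.048  +0.117  +0.000  +0.000   +0.135  +0.041  +0.014  +0.044


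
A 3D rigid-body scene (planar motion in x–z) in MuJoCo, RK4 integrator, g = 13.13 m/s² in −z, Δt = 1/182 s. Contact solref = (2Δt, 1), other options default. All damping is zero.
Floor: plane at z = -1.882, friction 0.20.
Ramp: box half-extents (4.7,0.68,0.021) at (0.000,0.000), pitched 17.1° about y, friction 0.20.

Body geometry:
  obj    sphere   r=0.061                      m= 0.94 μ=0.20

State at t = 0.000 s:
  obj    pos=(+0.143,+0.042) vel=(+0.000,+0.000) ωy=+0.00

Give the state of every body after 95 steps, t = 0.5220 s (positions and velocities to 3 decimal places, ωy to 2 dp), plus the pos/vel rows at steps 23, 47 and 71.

State at t = 0.5220 s:
  obj    pos=(+0.502,-0.069) vel=(+1.376,-0.423) ωy=+23.59

Key-timestep trajectory:
   step    t(s)  obj.x    obj.z    obj.vx   obj.vz 
     23  0.1264   +0.164  +0.035  +0.333  -0.102
     47  0.2582   +0.231  +0.015  +0.681  -0.209
     71  0.3901   +0.344  -0.020  +1.028  -0.316


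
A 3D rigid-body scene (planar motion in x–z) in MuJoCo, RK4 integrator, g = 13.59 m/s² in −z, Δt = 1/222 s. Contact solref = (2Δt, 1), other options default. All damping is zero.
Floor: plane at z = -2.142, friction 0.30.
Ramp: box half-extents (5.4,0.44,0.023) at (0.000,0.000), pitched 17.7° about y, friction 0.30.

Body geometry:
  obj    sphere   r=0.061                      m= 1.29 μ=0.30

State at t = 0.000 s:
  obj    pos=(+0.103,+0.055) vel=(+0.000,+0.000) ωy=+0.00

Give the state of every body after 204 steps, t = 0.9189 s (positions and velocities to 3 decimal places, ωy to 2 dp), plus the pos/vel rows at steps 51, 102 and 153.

State at t = 0.9189 s:
  obj    pos=(+1.290,-0.324) vel=(+2.584,-0.825) ωy=+44.45

Key-timestep trajectory:
   step    t(s)  obj.x    obj.z    obj.vx   obj.vz 
     51  0.2297   +0.177  +0.032  +0.646  -0.206
    102  0.4595   +0.400  -0.039  +1.292  -0.412
    153  0.6892   +0.771  -0.158  +1.938  -0.618


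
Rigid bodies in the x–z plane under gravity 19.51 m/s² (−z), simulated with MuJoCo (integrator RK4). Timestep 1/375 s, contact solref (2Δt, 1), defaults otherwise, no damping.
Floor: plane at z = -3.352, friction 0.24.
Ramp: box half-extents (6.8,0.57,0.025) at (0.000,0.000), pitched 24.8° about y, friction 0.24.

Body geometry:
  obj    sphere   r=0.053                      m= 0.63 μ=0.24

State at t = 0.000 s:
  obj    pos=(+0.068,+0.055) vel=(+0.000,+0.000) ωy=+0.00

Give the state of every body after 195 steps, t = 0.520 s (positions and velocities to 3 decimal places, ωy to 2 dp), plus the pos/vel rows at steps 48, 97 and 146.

State at t = 0.520 s:
  obj    pos=(+0.785,-0.277) vel=(+2.759,-1.275) ωy=+57.34

Key-timestep trajectory:
   step    t(s)  obj.x    obj.z    obj.vx   obj.vz 
     48  0.1280   +0.111  +0.034  +0.679  -0.314
     97  0.2587   +0.245  -0.027  +1.373  -0.634
    146  0.3893   +0.470  -0.131  +2.066  -0.955


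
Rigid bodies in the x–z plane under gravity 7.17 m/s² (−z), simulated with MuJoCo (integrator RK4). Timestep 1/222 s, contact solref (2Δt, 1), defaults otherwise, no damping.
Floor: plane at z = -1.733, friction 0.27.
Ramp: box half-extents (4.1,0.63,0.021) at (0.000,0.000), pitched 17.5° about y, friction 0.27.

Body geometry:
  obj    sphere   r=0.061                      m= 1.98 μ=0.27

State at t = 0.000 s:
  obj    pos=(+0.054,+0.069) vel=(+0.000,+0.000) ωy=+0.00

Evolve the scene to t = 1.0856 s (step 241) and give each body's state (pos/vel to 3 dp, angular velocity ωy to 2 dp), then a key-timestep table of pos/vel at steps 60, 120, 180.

State at t = 1.0856 s:
  obj    pos=(+0.920,-0.204) vel=(+1.595,-0.503) ωy=+27.40

Key-timestep trajectory:
   step    t(s)  obj.x    obj.z    obj.vx   obj.vz 
     60  0.2703   +0.108  +0.052  +0.397  -0.125
    120  0.5405   +0.269  +0.001  +0.794  -0.250
    180  0.8108   +0.537  -0.083  +1.191  -0.376


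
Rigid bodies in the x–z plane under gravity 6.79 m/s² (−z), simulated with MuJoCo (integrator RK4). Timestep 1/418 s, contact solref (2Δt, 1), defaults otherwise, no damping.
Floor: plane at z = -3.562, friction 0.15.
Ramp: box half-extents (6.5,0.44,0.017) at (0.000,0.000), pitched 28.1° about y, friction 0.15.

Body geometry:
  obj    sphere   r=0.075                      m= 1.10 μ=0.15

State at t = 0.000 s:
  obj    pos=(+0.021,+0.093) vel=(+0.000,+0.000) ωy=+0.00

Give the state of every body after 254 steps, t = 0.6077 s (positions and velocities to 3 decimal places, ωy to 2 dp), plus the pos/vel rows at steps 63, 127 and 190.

State at t = 0.6077 s:
  obj    pos=(+0.396,-0.107) vel=(+1.232,-0.662) ωy=+18.15

Key-timestep trajectory:
   step    t(s)  obj.x    obj.z    obj.vx   obj.vz 
     63  0.1507   +0.044  +0.081  +0.307  -0.162
    127  0.3038   +0.115  +0.043  +0.616  -0.334
    190  0.4545   +0.231  -0.019  +0.924  -0.490


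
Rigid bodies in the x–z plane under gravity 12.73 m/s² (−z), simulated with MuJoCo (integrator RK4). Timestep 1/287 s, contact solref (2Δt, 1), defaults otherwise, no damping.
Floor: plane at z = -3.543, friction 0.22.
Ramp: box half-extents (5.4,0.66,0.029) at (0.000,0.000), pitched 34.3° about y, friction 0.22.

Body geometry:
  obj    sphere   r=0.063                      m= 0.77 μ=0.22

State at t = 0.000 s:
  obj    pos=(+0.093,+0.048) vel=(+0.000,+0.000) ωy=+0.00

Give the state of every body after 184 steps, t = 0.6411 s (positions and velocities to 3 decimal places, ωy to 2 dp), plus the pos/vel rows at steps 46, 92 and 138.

State at t = 0.6411 s:
  obj    pos=(+0.963,-0.546) vel=(+2.714,-1.851) ωy=+52.13

Key-timestep trajectory:
   step    t(s)  obj.x    obj.z    obj.vx   obj.vz 
     46  0.1603   +0.147  +0.011  +0.679  -0.463
     92  0.3206   +0.311  -0.100  +1.357  -0.926
    138  0.4808   +0.582  -0.286  +2.036  -1.389


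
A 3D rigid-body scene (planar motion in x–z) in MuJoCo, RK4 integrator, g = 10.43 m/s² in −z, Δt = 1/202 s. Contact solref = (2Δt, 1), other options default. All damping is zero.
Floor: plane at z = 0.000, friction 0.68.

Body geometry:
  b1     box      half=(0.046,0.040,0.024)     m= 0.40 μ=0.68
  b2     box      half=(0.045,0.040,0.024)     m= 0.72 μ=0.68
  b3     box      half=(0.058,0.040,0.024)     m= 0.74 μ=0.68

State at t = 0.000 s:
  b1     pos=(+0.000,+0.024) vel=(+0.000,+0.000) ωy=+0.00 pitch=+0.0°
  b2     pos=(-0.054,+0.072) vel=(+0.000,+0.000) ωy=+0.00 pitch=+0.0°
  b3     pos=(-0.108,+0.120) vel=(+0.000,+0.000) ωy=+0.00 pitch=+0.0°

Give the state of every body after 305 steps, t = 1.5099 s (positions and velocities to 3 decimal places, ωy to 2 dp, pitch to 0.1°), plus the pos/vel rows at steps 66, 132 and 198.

State at t = 1.5099 s:
  b1     pos=(+0.001,+0.024) vel=(+0.001,+0.000) ωy=+0.00 pitch=+0.0°
  b2     pos=(-0.071,+0.051) vel=(+0.000,+0.000) ωy=+0.01 pitch=-60.1°
  b3     pos=(-0.145,+0.056) vel=(+0.000,+0.000) ωy=+0.01 pitch=-39.9°

Key-timestep trajectory:
   step    t(s)  b1.x    b1.z    b1.vx   b1.vz   b2.x    b2.z    b2.vx   b2.vz   b3.x    b3.z    b3.vx   b3.vz 
     66  0.3267   +0.000  +0.024  +0.000  +0.000   -0.074  +0.051  +0.047  +0.001   -0.146  +0.057  +0.029  -0.014
    132  0.6535   +0.001  +0.024  +0.001  +0.000   -0.071  +0.051  +0.000  +0.000   -0.145  +0.056  +0.000  +0.000
    198  0.9802   +0.001  +0.024  +0.001  +0.000   -0.071  +0.051  +0.000  +0.000   -0.145  +0.056  +0.000  +0.000


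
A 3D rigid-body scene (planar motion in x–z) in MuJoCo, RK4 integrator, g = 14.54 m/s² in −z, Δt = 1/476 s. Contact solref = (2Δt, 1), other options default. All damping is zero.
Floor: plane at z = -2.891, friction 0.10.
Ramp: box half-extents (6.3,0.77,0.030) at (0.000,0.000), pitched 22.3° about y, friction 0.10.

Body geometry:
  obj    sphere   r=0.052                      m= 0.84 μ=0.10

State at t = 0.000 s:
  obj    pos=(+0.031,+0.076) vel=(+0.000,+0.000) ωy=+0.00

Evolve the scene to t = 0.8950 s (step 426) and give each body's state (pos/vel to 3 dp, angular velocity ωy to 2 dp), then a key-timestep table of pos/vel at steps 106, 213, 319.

State at t = 0.8950 s:
  obj    pos=(+1.577,-0.558) vel=(+3.456,-1.413) ωy=+57.89

Key-timestep trajectory:
   step    t(s)  obj.x    obj.z    obj.vx   obj.vz 
    106  0.2227   +0.127  +0.037  +0.859  -0.355
    213  0.4475   +0.417  -0.083  +1.727  -0.709
    319  0.6702   +0.898  -0.280  +2.590  -1.049


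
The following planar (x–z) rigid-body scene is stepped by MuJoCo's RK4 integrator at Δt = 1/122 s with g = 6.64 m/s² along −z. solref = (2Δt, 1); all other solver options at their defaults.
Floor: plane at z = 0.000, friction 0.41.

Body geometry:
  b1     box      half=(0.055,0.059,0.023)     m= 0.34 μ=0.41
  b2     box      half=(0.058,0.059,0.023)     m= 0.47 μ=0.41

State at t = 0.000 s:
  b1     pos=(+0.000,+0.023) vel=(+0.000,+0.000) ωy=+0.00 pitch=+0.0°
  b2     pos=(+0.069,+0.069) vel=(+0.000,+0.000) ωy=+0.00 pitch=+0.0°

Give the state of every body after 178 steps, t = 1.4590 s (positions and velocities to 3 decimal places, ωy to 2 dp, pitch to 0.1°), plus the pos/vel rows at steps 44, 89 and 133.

State at t = 1.4590 s:
  b1     pos=(-0.001,+0.023) vel=(+0.000,+0.000) ωy=+0.00 pitch=+0.0°
  b2     pos=(+0.080,+0.055) vel=(+0.000,+0.000) ωy=-0.01 pitch=+39.4°

Key-timestep trajectory:
   step    t(s)  b1.x    b1.z    b1.vx   b1.vz   b2.x    b2.z    b2.vx   b2.vz 
     44  0.3607   -0.001  +0.023  -0.001  +0.002   +0.079  +0.055  +0.003  +0.002
     89  0.7295   -0.001  +0.023  +0.000  +0.000   +0.080  +0.055  +0.000  +0.000
    133  1.0902   -0.001  +0.023  +0.000  +0.000   +0.080  +0.055  +0.000  +0.000


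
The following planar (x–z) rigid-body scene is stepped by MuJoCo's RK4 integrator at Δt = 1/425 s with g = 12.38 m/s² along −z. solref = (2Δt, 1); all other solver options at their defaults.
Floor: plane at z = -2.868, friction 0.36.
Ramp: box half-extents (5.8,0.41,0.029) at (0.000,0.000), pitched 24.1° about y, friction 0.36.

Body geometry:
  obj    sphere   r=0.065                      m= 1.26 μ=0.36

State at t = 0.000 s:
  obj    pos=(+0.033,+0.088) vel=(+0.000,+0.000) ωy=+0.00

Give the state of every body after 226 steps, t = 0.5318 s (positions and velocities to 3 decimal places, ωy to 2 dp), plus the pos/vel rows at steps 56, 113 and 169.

State at t = 0.5318 s:
  obj    pos=(+0.499,-0.120) vel=(+1.753,-0.784) ωy=+29.54

Key-timestep trajectory:
   step    t(s)  obj.x    obj.z    obj.vx   obj.vz 
     56  0.1318   +0.062  +0.075  +0.434  -0.194
    113  0.2659   +0.150  +0.036  +0.876  -0.392
    169  0.3976   +0.294  -0.028  +1.311  -0.586


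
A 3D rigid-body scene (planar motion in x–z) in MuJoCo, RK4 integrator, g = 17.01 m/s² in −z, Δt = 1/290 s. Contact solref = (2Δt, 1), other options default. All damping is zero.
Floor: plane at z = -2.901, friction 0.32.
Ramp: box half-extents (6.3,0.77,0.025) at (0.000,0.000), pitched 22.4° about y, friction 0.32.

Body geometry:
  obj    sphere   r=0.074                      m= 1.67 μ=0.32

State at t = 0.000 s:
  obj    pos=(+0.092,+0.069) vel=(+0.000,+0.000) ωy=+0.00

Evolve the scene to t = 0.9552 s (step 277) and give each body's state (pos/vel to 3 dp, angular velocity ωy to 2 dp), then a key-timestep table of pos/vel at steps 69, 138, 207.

State at t = 0.9552 s:
  obj    pos=(+2.045,-0.736) vel=(+4.089,-1.685) ωy=+59.76

Key-timestep trajectory:
   step    t(s)  obj.x    obj.z    obj.vx   obj.vz 
     69  0.2379   +0.213  +0.019  +1.019  -0.420
    138  0.4759   +0.577  -0.131  +2.037  -0.840
    207  0.7138   +1.183  -0.380  +3.056  -1.259


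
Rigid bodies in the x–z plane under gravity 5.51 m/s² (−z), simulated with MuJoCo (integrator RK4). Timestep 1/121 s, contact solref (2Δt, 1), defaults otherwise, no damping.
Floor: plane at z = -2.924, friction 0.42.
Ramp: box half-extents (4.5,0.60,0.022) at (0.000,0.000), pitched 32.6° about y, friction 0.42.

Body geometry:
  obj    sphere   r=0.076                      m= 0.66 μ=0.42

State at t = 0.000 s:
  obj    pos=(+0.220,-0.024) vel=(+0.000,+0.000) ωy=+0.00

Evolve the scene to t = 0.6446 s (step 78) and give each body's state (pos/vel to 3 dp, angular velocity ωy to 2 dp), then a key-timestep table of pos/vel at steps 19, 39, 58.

State at t = 0.6446 s:
  obj    pos=(+0.591,-0.262) vel=(+1.152,-0.737) ωy=+17.98

Key-timestep trajectory:
   step    t(s)  obj.x    obj.z    obj.vx   obj.vz 
     19  0.1570   +0.242  -0.038  +0.281  -0.179
     39  0.3223   +0.313  -0.084  +0.576  -0.368
     58  0.4793   +0.425  -0.156  +0.856  -0.548


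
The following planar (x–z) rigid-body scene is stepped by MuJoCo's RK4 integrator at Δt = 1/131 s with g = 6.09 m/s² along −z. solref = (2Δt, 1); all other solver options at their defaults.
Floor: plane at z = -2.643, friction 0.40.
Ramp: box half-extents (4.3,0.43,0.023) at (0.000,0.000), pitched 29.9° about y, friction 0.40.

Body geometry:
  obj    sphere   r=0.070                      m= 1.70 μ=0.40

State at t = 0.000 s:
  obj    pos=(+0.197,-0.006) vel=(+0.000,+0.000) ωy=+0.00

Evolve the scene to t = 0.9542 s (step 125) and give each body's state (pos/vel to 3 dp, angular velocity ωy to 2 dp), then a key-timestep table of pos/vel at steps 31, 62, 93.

State at t = 0.9542 s:
  obj    pos=(+1.053,-0.498) vel=(+1.794,-1.031) ωy=+29.55

Key-timestep trajectory:
   step    t(s)  obj.x    obj.z    obj.vx   obj.vz 
     31  0.2366   +0.250  -0.036  +0.445  -0.256
     62  0.4733   +0.408  -0.127  +0.890  -0.512
     93  0.7099   +0.671  -0.278  +1.335  -0.767


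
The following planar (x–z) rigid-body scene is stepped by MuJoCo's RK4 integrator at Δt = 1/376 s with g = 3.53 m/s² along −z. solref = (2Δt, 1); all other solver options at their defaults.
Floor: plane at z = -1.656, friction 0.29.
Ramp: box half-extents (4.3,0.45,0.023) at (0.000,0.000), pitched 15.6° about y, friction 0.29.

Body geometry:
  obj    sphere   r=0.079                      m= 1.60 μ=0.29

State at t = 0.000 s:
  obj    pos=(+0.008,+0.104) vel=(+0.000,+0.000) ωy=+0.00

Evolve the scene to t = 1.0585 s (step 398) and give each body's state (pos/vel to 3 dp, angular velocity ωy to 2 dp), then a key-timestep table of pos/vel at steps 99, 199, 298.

State at t = 1.0585 s:
  obj    pos=(+0.374,+0.002) vel=(+0.691,-0.193) ωy=+9.08

Key-timestep trajectory:
   step    t(s)  obj.x    obj.z    obj.vx   obj.vz 
     99  0.2633   +0.031  +0.097  +0.172  -0.048
    199  0.5293   +0.099  +0.078  +0.346  -0.097
    298  0.7926   +0.213  +0.046  +0.518  -0.145


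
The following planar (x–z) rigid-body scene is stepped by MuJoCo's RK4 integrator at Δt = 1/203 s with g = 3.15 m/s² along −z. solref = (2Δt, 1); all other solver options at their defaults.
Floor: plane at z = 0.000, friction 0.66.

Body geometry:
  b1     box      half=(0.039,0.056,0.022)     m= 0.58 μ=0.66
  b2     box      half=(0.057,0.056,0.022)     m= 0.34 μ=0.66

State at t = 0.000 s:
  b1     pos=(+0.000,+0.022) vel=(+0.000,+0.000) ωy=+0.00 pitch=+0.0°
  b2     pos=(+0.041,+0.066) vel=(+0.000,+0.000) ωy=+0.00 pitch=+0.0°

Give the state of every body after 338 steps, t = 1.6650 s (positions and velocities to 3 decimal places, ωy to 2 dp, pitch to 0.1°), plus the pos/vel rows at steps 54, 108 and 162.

State at t = 1.6650 s:
  b1     pos=(+0.000,+0.022) vel=(+0.000,+0.000) ωy=+0.00 pitch=+0.0°
  b2     pos=(+0.058,+0.056) vel=(+0.000,+0.000) ωy=+0.00 pitch=+46.2°

Key-timestep trajectory:
   step    t(s)  b1.x    b1.z    b1.vx   b1.vz   b2.x    b2.z    b2.vx   b2.vz 
     54  0.2660   +0.000  +0.022  +0.000  +0.000   +0.045  +0.065  +0.032  -0.008
    108  0.5320   +0.000  +0.022  +0.000  +0.000   +0.061  +0.059  +0.064  +0.023
    162  0.7980   +0.000  +0.022  +0.000  +0.000   +0.059  +0.058  -0.084  -0.028


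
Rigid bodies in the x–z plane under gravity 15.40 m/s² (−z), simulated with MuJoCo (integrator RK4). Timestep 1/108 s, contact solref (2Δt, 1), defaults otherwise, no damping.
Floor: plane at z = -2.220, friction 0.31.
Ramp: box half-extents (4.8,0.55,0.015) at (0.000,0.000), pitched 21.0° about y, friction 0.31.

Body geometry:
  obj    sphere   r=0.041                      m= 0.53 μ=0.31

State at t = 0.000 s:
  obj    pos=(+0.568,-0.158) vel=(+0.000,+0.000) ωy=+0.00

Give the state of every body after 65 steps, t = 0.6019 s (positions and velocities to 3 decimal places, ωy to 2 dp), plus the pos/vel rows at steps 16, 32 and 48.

State at t = 0.6019 s:
  obj    pos=(+1.234,-0.414) vel=(+2.215,-0.850) ωy=+57.84

Key-timestep trajectory:
   step    t(s)  obj.x    obj.z    obj.vx   obj.vz 
     16  0.1481   +0.608  -0.174  +0.545  -0.209
     32  0.2963   +0.730  -0.220  +1.090  -0.419
     48  0.4444   +0.931  -0.298  +1.635  -0.628


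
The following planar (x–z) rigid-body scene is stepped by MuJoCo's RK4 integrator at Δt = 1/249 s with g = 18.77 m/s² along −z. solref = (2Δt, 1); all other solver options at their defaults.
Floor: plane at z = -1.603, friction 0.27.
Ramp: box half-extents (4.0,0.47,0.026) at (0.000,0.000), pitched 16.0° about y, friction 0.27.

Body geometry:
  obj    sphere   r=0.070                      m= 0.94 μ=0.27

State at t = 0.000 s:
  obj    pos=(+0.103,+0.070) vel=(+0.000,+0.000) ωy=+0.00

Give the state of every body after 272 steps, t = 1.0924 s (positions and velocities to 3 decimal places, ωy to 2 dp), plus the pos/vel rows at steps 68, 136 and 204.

State at t = 1.0924 s:
  obj    pos=(+2.223,-0.537) vel=(+3.881,-1.113) ωy=+57.66

Key-timestep trajectory:
   step    t(s)  obj.x    obj.z    obj.vx   obj.vz 
     68  0.2731   +0.236  +0.032  +0.970  -0.278
    136  0.5462   +0.633  -0.082  +1.940  -0.556
    204  0.8193   +1.295  -0.272  +2.910  -0.835


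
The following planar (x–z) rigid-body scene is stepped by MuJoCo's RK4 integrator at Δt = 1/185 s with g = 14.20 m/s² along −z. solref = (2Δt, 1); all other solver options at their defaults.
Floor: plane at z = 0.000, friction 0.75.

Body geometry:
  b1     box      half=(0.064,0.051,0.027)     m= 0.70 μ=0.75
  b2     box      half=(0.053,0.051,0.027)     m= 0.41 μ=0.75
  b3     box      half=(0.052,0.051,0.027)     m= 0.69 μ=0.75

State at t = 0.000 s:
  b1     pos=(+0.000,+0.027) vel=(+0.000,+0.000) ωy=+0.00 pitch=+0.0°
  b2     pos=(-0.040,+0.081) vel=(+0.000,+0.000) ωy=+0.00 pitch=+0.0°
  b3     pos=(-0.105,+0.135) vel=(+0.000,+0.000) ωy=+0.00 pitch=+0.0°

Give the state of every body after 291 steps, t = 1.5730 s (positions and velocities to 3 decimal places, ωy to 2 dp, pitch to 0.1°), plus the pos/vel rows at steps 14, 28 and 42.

State at t = 1.5730 s:
  b1     pos=(+0.000,+0.027) vel=(+0.000,+0.000) ωy=+0.00 pitch=+0.0°
  b2     pos=(-0.040,+0.081) vel=(+0.000,+0.000) ωy=+0.00 pitch=+0.0°
  b3     pos=(-0.147,+0.052) vel=(+0.000,+0.000) ωy=+0.00 pitch=-90.0°

Key-timestep trajectory:
   step    t(s)  b1.x    b1.z    b1.vx   b1.vz   b2.x    b2.z    b2.vx   b2.vz   b3.x    b3.z    b3.vx   b3.vz 
     14  0.0757   +0.000  +0.027  +0.001  +0.000   -0.042  +0.082  -0.040  +0.035   -0.113  +0.130  -0.220  -0.147
     28  0.1514   +0.000  +0.027  +0.000  +0.000   -0.045  +0.085  -0.018  +0.009   -0.135  +0.102  -0.321  -0.738
     42  0.2270   +0.000  +0.027  +0.002  +0.000   -0.039  +0.080  -0.007  +0.013   -0.149  +0.050  +0.091  +0.096


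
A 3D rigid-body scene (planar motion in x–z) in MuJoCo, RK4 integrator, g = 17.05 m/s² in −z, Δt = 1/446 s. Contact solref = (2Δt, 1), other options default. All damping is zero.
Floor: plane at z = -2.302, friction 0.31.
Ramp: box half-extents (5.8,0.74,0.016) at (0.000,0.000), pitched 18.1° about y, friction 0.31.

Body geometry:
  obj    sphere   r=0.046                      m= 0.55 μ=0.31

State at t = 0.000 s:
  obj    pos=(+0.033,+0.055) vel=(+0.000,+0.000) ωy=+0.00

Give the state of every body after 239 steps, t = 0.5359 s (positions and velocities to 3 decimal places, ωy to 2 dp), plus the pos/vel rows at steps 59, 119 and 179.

State at t = 0.5359 s:
  obj    pos=(+0.549,-0.114) vel=(+1.927,-0.630) ωy=+44.07

Key-timestep trajectory:
   step    t(s)  obj.x    obj.z    obj.vx   obj.vz 
     59  0.1323   +0.064  +0.044  +0.476  -0.156
    119  0.2668   +0.161  +0.013  +0.960  -0.314
    179  0.4013   +0.323  -0.040  +1.443  -0.472


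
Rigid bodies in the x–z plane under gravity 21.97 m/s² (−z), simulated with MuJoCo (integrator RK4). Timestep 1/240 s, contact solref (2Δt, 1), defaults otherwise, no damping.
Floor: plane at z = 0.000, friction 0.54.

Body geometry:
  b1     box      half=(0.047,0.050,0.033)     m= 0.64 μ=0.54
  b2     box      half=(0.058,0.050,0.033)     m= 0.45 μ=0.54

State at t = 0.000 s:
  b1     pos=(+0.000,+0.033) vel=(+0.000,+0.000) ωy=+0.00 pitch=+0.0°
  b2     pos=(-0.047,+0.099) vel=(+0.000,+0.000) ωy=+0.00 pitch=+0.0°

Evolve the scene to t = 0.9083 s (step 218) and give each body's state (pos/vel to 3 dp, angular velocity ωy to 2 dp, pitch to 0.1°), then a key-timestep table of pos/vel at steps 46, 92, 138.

State at t = 0.9083 s:
  b1     pos=(+0.000,+0.033) vel=(+0.000,+0.000) ωy=+0.00 pitch=+0.0°
  b2     pos=(-0.194,+0.033) vel=(+0.000,+0.000) ωy=+0.00 pitch=+180.0°

Key-timestep trajectory:
   step    t(s)  b1.x    b1.z    b1.vx   b1.vz   b2.x    b2.z    b2.vx   b2.vz 
     46  0.1917   +0.000  +0.033  +0.000  +0.000   -0.048  +0.099  -0.015  +0.000
     92  0.3833   +0.000  +0.033  +0.000  +0.000   -0.067  +0.092  -0.287  -0.239
    138  0.5750   +0.000  +0.033  +0.000  +0.000   -0.138  +0.066  -0.261  -0.019


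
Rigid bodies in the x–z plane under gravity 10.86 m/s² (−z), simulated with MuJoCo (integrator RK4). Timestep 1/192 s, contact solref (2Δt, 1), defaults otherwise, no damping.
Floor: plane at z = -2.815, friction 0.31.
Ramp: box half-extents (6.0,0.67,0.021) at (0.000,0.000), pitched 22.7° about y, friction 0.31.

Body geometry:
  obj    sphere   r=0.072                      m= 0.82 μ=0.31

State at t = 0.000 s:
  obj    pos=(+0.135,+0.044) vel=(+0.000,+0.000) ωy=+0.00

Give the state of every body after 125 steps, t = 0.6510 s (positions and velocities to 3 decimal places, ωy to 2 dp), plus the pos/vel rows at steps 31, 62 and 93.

State at t = 0.6510 s:
  obj    pos=(+0.720,-0.201) vel=(+1.798,-0.752) ωy=+27.06

Key-timestep trajectory:
   step    t(s)  obj.x    obj.z    obj.vx   obj.vz 
     31  0.1615   +0.171  +0.029  +0.446  -0.187
     62  0.3229   +0.279  -0.016  +0.892  -0.373
     93  0.4844   +0.459  -0.091  +1.338  -0.560


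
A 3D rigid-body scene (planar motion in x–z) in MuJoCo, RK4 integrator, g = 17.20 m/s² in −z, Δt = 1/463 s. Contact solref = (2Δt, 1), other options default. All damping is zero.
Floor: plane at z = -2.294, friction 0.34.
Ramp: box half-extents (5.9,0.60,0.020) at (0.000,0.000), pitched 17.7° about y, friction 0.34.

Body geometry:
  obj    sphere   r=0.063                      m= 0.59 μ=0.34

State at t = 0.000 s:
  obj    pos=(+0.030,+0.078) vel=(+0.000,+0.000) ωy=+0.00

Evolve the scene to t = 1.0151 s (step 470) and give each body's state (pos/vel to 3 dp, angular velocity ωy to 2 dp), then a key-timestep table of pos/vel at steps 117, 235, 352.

State at t = 1.0151 s:
  obj    pos=(+1.863,-0.508) vel=(+3.612,-1.153) ωy=+60.18

Key-timestep trajectory:
   step    t(s)  obj.x    obj.z    obj.vx   obj.vz 
    117  0.2527   +0.144  +0.041  +0.899  -0.287
    235  0.5076   +0.488  -0.069  +1.806  -0.576
    352  0.7603   +1.058  -0.251  +2.705  -0.863


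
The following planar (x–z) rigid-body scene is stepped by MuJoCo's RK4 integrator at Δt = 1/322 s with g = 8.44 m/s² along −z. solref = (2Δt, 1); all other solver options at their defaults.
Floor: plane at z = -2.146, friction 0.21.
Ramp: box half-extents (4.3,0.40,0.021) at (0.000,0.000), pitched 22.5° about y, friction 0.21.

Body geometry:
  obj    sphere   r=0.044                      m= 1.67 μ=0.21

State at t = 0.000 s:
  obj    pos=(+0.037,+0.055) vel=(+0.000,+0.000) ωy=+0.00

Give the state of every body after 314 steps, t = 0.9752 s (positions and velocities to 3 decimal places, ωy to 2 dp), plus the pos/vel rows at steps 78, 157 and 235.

State at t = 0.9752 s:
  obj    pos=(+1.051,-0.365) vel=(+2.079,-0.861) ωy=+51.12

Key-timestep trajectory:
   step    t(s)  obj.x    obj.z    obj.vx   obj.vz 
     78  0.2422   +0.100  +0.029  +0.516  -0.214
    157  0.4876   +0.290  -0.050  +1.039  -0.431
    235  0.7298   +0.605  -0.180  +1.556  -0.644
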